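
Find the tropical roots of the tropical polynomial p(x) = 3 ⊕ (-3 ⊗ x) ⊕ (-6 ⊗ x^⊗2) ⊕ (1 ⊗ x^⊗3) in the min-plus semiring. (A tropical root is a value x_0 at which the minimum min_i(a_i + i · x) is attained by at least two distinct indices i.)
Roots: {-7, 3, 6}

Each tropical root is a break point of the lower envelope of the lines y = a_i + i · x (there are 4 lines, with slopes 0, 1, ..., 3). Only the lines that attain the minimum somewhere contribute to roots; other lines are dominated. Here the surviving (envelope) indices are i = 3, i = 2, i = 1, i = 0.
Intersections between consecutive envelope lines give the roots: for adjacent envelope indices i < j the intersection is x = (a_i − a_j) / (j − i). Reading off the sorted break points: {-7, 3, 6}.
Verification: at each break x_0, at least two indices attain the minimum of min_i(a_i + i · x_0).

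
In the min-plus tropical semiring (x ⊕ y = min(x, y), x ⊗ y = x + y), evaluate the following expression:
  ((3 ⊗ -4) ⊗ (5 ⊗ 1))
((3 ⊗ -4) ⊗ (5 ⊗ 1)) = 5

Expand innermost to outermost. Recall ⊕ takes the minimum of its arguments and ⊗ takes their sum. Working out the expression ((3 ⊗ -4) ⊗ (5 ⊗ 1)) gives 5.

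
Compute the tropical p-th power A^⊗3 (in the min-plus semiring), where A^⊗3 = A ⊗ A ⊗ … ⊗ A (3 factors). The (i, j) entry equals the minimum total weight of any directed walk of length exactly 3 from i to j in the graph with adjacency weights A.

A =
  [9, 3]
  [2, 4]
A^⊗3 =
  [9, 8]
  [7, 9]

Each entry (A^⊗3)_ij equals the minimum over all length-3 walks i = v_0 → v_1 → … → v_3 = j of Σ_t A[v_t][v_{t+1}]. For example, for (i, j) = (0, 1) we minimise over 4 possible intermediate vertex sequences; the minimum is 8, attained along the walk 0 → 1 → 0 → 1.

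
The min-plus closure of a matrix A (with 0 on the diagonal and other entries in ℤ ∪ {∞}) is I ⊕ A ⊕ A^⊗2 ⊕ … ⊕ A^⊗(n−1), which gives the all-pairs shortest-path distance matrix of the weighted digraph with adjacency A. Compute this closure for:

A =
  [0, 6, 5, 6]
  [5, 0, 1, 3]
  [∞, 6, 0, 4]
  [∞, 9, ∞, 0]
Closure =
  [0, 6, 5, 6]
  [5, 0, 1, 3]
  [11, 6, 0, 4]
  [14, 9, 10, 0]

This is the Floyd-Warshall all-pairs shortest-path computation. For each intermediate vertex k = 0, 1, …, 3, update dist[i][j] ← min(dist[i][j], dist[i][k] + dist[k][j]). The final matrix gives, for each (i, j), the minimum total weight of any directed path from i to j (possibly empty when i = j).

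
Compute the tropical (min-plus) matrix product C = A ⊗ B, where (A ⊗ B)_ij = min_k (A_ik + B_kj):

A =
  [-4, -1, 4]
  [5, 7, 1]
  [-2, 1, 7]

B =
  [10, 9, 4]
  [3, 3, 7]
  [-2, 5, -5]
A ⊗ B =
  [2, 2, -1]
  [-1, 6, -4]
  [4, 4, 2]

Apply the min-plus product entry-by-entry:
  C[0][0] = min over k of (A[0][0] + B[0][0] = -4 + 10 = 6, A[0][1] + B[1][0] = -1 + 3 = 2, A[0][2] + B[2][0] = 4 + -2 = 2) = 2 (attained at k = 1)
  C[0][1] = min over k of (A[0][0] + B[0][1] = -4 + 9 = 5, A[0][1] + B[1][1] = -1 + 3 = 2, A[0][2] + B[2][1] = 4 + 5 = 9) = 2 (attained at k = 1)
  C[0][2] = min over k of (A[0][0] + B[0][2] = -4 + 4 = 0, A[0][1] + B[1][2] = -1 + 7 = 6, A[0][2] + B[2][2] = 4 + -5 = -1) = -1 (attained at k = 2)
  C[1][0] = min over k of (A[1][0] + B[0][0] = 5 + 10 = 15, A[1][1] + B[1][0] = 7 + 3 = 10, A[1][2] + B[2][0] = 1 + -2 = -1) = -1 (attained at k = 2)
  C[1][1] = min over k of (A[1][0] + B[0][1] = 5 + 9 = 14, A[1][1] + B[1][1] = 7 + 3 = 10, A[1][2] + B[2][1] = 1 + 5 = 6) = 6 (attained at k = 2)
  C[1][2] = min over k of (A[1][0] + B[0][2] = 5 + 4 = 9, A[1][1] + B[1][2] = 7 + 7 = 14, A[1][2] + B[2][2] = 1 + -5 = -4) = -4 (attained at k = 2)
  C[2][0] = min over k of (A[2][0] + B[0][0] = -2 + 10 = 8, A[2][1] + B[1][0] = 1 + 3 = 4, A[2][2] + B[2][0] = 7 + -2 = 5) = 4 (attained at k = 1)
  C[2][1] = min over k of (A[2][0] + B[0][1] = -2 + 9 = 7, A[2][1] + B[1][1] = 1 + 3 = 4, A[2][2] + B[2][1] = 7 + 5 = 12) = 4 (attained at k = 1)
  C[2][2] = min over k of (A[2][0] + B[0][2] = -2 + 4 = 2, A[2][1] + B[1][2] = 1 + 7 = 8, A[2][2] + B[2][2] = 7 + -5 = 2) = 2 (attained at k = 0)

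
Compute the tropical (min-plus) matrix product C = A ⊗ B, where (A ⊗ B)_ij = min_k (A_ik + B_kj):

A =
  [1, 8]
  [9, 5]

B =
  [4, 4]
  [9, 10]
A ⊗ B =
  [5, 5]
  [13, 13]

Apply the min-plus product entry-by-entry:
  C[0][0] = min over k of (A[0][0] + B[0][0] = 1 + 4 = 5, A[0][1] + B[1][0] = 8 + 9 = 17) = 5 (attained at k = 0)
  C[0][1] = min over k of (A[0][0] + B[0][1] = 1 + 4 = 5, A[0][1] + B[1][1] = 8 + 10 = 18) = 5 (attained at k = 0)
  C[1][0] = min over k of (A[1][0] + B[0][0] = 9 + 4 = 13, A[1][1] + B[1][0] = 5 + 9 = 14) = 13 (attained at k = 0)
  C[1][1] = min over k of (A[1][0] + B[0][1] = 9 + 4 = 13, A[1][1] + B[1][1] = 5 + 10 = 15) = 13 (attained at k = 0)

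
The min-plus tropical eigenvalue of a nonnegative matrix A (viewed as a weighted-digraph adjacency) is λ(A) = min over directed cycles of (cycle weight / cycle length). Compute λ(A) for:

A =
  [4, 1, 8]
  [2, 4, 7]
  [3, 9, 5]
λ(A) = 3/2

Enumerate directed cycles and compute their means (weight / length). Sample:
  cycle 0 → 0: weight = 4, length = 1, mean = 4/1 ≈ 4.000
  cycle 1 → 1: weight = 4, length = 1, mean = 4/1 ≈ 4.000
  cycle 2 → 2: weight = 5, length = 1, mean = 5/1 ≈ 5.000
  cycle 0 → 1 → 0: weight = 3, length = 2, mean = 3/2 ≈ 1.500
  cycle 0 → 2 → 0: weight = 11, length = 2, mean = 11/2 ≈ 5.500
  cycle 1 → 0 → 1: weight = 3, length = 2, mean = 3/2 ≈ 1.500
Minimum mean = 1.500, attained e.g. along the cycle 0 → 1 → 0 with weight 3 and length 2. So λ(A) = 3/2 = 3/2.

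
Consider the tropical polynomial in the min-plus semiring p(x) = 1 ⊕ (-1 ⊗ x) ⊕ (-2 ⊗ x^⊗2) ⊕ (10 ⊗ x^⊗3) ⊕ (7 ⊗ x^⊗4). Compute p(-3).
p(-3) = -8

A tropical monomial a ⊗ x^⊗i evaluates to a + i · x. Evaluating each term at x = -3:
  Term 0 contributes 1 + 0 · -3 = 1
  Term 1 contributes -1 + 1 · -3 = -4
  Term 2 contributes -2 + 2 · -3 = -8
  Term 3 contributes 10 + 3 · -3 = 1
  Term 4 contributes 7 + 4 · -3 = -5
p(-3) = ⊕ of these = min[1, -4, -8, 1, -5] = -8.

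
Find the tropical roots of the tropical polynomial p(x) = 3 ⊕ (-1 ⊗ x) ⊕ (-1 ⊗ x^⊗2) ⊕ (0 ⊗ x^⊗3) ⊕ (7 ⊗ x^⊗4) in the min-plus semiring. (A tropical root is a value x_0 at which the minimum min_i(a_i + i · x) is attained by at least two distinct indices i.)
Roots: {-7, -1, 0, 4}

Each tropical root is a break point of the lower envelope of the lines y = a_i + i · x (there are 5 lines, with slopes 0, 1, ..., 4). Only the lines that attain the minimum somewhere contribute to roots; other lines are dominated. Here the surviving (envelope) indices are i = 4, i = 3, i = 2, i = 1, i = 0.
Intersections between consecutive envelope lines give the roots: for adjacent envelope indices i < j the intersection is x = (a_i − a_j) / (j − i). Reading off the sorted break points: {-7, -1, 0, 4}.
Verification: at each break x_0, at least two indices attain the minimum of min_i(a_i + i · x_0).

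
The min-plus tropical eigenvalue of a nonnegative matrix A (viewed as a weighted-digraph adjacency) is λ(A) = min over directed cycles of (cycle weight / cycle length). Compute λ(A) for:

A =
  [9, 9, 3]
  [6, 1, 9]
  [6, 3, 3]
λ(A) = 1

Enumerate directed cycles and compute their means (weight / length). Sample:
  cycle 0 → 0: weight = 9, length = 1, mean = 9/1 ≈ 9.000
  cycle 1 → 1: weight = 1, length = 1, mean = 1/1 ≈ 1.000
  cycle 2 → 2: weight = 3, length = 1, mean = 3/1 ≈ 3.000
  cycle 0 → 1 → 0: weight = 15, length = 2, mean = 15/2 ≈ 7.500
  cycle 0 → 2 → 0: weight = 9, length = 2, mean = 9/2 ≈ 4.500
  cycle 1 → 0 → 1: weight = 15, length = 2, mean = 15/2 ≈ 7.500
Minimum mean = 1.000, attained e.g. along the cycle 1 → 1 with weight 1 and length 1. So λ(A) = 1/1 = 1.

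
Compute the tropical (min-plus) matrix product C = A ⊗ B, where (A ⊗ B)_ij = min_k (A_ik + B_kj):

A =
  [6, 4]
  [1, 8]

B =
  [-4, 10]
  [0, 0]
A ⊗ B =
  [2, 4]
  [-3, 8]

Apply the min-plus product entry-by-entry:
  C[0][0] = min over k of (A[0][0] + B[0][0] = 6 + -4 = 2, A[0][1] + B[1][0] = 4 + 0 = 4) = 2 (attained at k = 0)
  C[0][1] = min over k of (A[0][0] + B[0][1] = 6 + 10 = 16, A[0][1] + B[1][1] = 4 + 0 = 4) = 4 (attained at k = 1)
  C[1][0] = min over k of (A[1][0] + B[0][0] = 1 + -4 = -3, A[1][1] + B[1][0] = 8 + 0 = 8) = -3 (attained at k = 0)
  C[1][1] = min over k of (A[1][0] + B[0][1] = 1 + 10 = 11, A[1][1] + B[1][1] = 8 + 0 = 8) = 8 (attained at k = 1)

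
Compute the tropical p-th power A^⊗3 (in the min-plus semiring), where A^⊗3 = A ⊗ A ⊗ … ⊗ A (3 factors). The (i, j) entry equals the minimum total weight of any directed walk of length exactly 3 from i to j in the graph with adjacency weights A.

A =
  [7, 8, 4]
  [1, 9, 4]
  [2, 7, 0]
A^⊗3 =
  [6, 11, 4]
  [6, 11, 4]
  [2, 7, 0]

Each entry (A^⊗3)_ij equals the minimum over all length-3 walks i = v_0 → v_1 → … → v_3 = j of Σ_t A[v_t][v_{t+1}]. For example, for (i, j) = (0, 2) we minimise over 9 possible intermediate vertex sequences; the minimum is 4, attained along the walk 0 → 2 → 2 → 2.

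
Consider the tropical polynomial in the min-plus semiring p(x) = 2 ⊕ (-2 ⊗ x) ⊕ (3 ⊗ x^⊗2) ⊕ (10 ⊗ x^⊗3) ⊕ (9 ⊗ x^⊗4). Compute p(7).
p(7) = 2

A tropical monomial a ⊗ x^⊗i evaluates to a + i · x. Evaluating each term at x = 7:
  Term 0 contributes 2 + 0 · 7 = 2
  Term 1 contributes -2 + 1 · 7 = 5
  Term 2 contributes 3 + 2 · 7 = 17
  Term 3 contributes 10 + 3 · 7 = 31
  Term 4 contributes 9 + 4 · 7 = 37
p(7) = ⊕ of these = min[2, 5, 17, 31, 37] = 2.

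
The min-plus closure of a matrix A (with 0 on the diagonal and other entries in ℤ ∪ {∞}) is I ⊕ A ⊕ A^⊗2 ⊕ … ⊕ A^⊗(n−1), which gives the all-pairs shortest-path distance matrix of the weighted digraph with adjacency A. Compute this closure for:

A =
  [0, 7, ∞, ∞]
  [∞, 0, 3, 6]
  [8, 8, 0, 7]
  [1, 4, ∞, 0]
Closure =
  [0, 7, 10, 13]
  [7, 0, 3, 6]
  [8, 8, 0, 7]
  [1, 4, 7, 0]

This is the Floyd-Warshall all-pairs shortest-path computation. For each intermediate vertex k = 0, 1, …, 3, update dist[i][j] ← min(dist[i][j], dist[i][k] + dist[k][j]). The final matrix gives, for each (i, j), the minimum total weight of any directed path from i to j (possibly empty when i = j).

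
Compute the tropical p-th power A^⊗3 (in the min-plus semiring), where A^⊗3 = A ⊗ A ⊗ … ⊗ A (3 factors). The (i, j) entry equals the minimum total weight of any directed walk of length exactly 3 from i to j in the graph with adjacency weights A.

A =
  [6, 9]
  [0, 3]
A^⊗3 =
  [12, 15]
  [6, 9]

Each entry (A^⊗3)_ij equals the minimum over all length-3 walks i = v_0 → v_1 → … → v_3 = j of Σ_t A[v_t][v_{t+1}]. For example, for (i, j) = (0, 1) we minimise over 4 possible intermediate vertex sequences; the minimum is 15, attained along the walk 0 → 1 → 1 → 1.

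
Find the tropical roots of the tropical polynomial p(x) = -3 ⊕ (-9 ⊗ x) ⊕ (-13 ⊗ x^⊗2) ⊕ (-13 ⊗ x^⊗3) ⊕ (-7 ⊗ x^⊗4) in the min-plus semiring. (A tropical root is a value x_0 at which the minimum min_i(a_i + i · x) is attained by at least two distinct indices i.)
Roots: {-6, 0, 4, 6}

Each tropical root is a break point of the lower envelope of the lines y = a_i + i · x (there are 5 lines, with slopes 0, 1, ..., 4). Only the lines that attain the minimum somewhere contribute to roots; other lines are dominated. Here the surviving (envelope) indices are i = 4, i = 3, i = 2, i = 1, i = 0.
Intersections between consecutive envelope lines give the roots: for adjacent envelope indices i < j the intersection is x = (a_i − a_j) / (j − i). Reading off the sorted break points: {-6, 0, 4, 6}.
Verification: at each break x_0, at least two indices attain the minimum of min_i(a_i + i · x_0).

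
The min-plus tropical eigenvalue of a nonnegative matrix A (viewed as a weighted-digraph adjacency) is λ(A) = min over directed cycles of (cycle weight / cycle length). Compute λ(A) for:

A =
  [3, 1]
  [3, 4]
λ(A) = 2

Enumerate directed cycles and compute their means (weight / length). Sample:
  cycle 0 → 0: weight = 3, length = 1, mean = 3/1 ≈ 3.000
  cycle 1 → 1: weight = 4, length = 1, mean = 4/1 ≈ 4.000
  cycle 0 → 1 → 0: weight = 4, length = 2, mean = 4/2 ≈ 2.000
  cycle 1 → 0 → 1: weight = 4, length = 2, mean = 4/2 ≈ 2.000
Minimum mean = 2.000, attained e.g. along the cycle 0 → 1 → 0 with weight 4 and length 2. So λ(A) = 4/2 = 2.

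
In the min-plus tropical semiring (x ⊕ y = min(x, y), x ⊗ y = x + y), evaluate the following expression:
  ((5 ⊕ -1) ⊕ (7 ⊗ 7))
((5 ⊕ -1) ⊕ (7 ⊗ 7)) = -1

Expand innermost to outermost. Recall ⊕ takes the minimum of its arguments and ⊗ takes their sum. Working out the expression ((5 ⊕ -1) ⊕ (7 ⊗ 7)) gives -1.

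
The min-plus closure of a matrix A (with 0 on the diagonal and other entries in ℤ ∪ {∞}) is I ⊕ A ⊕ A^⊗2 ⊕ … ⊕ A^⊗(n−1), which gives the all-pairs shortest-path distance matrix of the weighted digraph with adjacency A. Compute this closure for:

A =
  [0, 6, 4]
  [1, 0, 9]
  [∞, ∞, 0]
Closure =
  [0, 6, 4]
  [1, 0, 5]
  [∞, ∞, 0]

This is the Floyd-Warshall all-pairs shortest-path computation. For each intermediate vertex k = 0, 1, …, 2, update dist[i][j] ← min(dist[i][j], dist[i][k] + dist[k][j]). The final matrix gives, for each (i, j), the minimum total weight of any directed path from i to j (possibly empty when i = j).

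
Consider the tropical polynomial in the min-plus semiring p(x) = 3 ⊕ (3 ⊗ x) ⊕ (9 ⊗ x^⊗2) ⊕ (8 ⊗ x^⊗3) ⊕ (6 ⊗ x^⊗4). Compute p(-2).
p(-2) = -2

A tropical monomial a ⊗ x^⊗i evaluates to a + i · x. Evaluating each term at x = -2:
  Term 0 contributes 3 + 0 · -2 = 3
  Term 1 contributes 3 + 1 · -2 = 1
  Term 2 contributes 9 + 2 · -2 = 5
  Term 3 contributes 8 + 3 · -2 = 2
  Term 4 contributes 6 + 4 · -2 = -2
p(-2) = ⊕ of these = min[3, 1, 5, 2, -2] = -2.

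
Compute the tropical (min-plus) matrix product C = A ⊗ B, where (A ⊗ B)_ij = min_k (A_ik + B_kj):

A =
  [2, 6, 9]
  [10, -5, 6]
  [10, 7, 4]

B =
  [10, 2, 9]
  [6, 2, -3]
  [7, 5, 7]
A ⊗ B =
  [12, 4, 3]
  [1, -3, -8]
  [11, 9, 4]

Apply the min-plus product entry-by-entry:
  C[0][0] = min over k of (A[0][0] + B[0][0] = 2 + 10 = 12, A[0][1] + B[1][0] = 6 + 6 = 12, A[0][2] + B[2][0] = 9 + 7 = 16) = 12 (attained at k = 0)
  C[0][1] = min over k of (A[0][0] + B[0][1] = 2 + 2 = 4, A[0][1] + B[1][1] = 6 + 2 = 8, A[0][2] + B[2][1] = 9 + 5 = 14) = 4 (attained at k = 0)
  C[0][2] = min over k of (A[0][0] + B[0][2] = 2 + 9 = 11, A[0][1] + B[1][2] = 6 + -3 = 3, A[0][2] + B[2][2] = 9 + 7 = 16) = 3 (attained at k = 1)
  C[1][0] = min over k of (A[1][0] + B[0][0] = 10 + 10 = 20, A[1][1] + B[1][0] = -5 + 6 = 1, A[1][2] + B[2][0] = 6 + 7 = 13) = 1 (attained at k = 1)
  C[1][1] = min over k of (A[1][0] + B[0][1] = 10 + 2 = 12, A[1][1] + B[1][1] = -5 + 2 = -3, A[1][2] + B[2][1] = 6 + 5 = 11) = -3 (attained at k = 1)
  C[1][2] = min over k of (A[1][0] + B[0][2] = 10 + 9 = 19, A[1][1] + B[1][2] = -5 + -3 = -8, A[1][2] + B[2][2] = 6 + 7 = 13) = -8 (attained at k = 1)
  C[2][0] = min over k of (A[2][0] + B[0][0] = 10 + 10 = 20, A[2][1] + B[1][0] = 7 + 6 = 13, A[2][2] + B[2][0] = 4 + 7 = 11) = 11 (attained at k = 2)
  C[2][1] = min over k of (A[2][0] + B[0][1] = 10 + 2 = 12, A[2][1] + B[1][1] = 7 + 2 = 9, A[2][2] + B[2][1] = 4 + 5 = 9) = 9 (attained at k = 1)
  C[2][2] = min over k of (A[2][0] + B[0][2] = 10 + 9 = 19, A[2][1] + B[1][2] = 7 + -3 = 4, A[2][2] + B[2][2] = 4 + 7 = 11) = 4 (attained at k = 1)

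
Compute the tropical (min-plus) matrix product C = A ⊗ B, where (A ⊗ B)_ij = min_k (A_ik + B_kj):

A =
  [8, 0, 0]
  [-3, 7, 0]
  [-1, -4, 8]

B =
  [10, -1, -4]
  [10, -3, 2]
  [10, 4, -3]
A ⊗ B =
  [10, -3, -3]
  [7, -4, -7]
  [6, -7, -5]

Apply the min-plus product entry-by-entry:
  C[0][0] = min over k of (A[0][0] + B[0][0] = 8 + 10 = 18, A[0][1] + B[1][0] = 0 + 10 = 10, A[0][2] + B[2][0] = 0 + 10 = 10) = 10 (attained at k = 1)
  C[0][1] = min over k of (A[0][0] + B[0][1] = 8 + -1 = 7, A[0][1] + B[1][1] = 0 + -3 = -3, A[0][2] + B[2][1] = 0 + 4 = 4) = -3 (attained at k = 1)
  C[0][2] = min over k of (A[0][0] + B[0][2] = 8 + -4 = 4, A[0][1] + B[1][2] = 0 + 2 = 2, A[0][2] + B[2][2] = 0 + -3 = -3) = -3 (attained at k = 2)
  C[1][0] = min over k of (A[1][0] + B[0][0] = -3 + 10 = 7, A[1][1] + B[1][0] = 7 + 10 = 17, A[1][2] + B[2][0] = 0 + 10 = 10) = 7 (attained at k = 0)
  C[1][1] = min over k of (A[1][0] + B[0][1] = -3 + -1 = -4, A[1][1] + B[1][1] = 7 + -3 = 4, A[1][2] + B[2][1] = 0 + 4 = 4) = -4 (attained at k = 0)
  C[1][2] = min over k of (A[1][0] + B[0][2] = -3 + -4 = -7, A[1][1] + B[1][2] = 7 + 2 = 9, A[1][2] + B[2][2] = 0 + -3 = -3) = -7 (attained at k = 0)
  C[2][0] = min over k of (A[2][0] + B[0][0] = -1 + 10 = 9, A[2][1] + B[1][0] = -4 + 10 = 6, A[2][2] + B[2][0] = 8 + 10 = 18) = 6 (attained at k = 1)
  C[2][1] = min over k of (A[2][0] + B[0][1] = -1 + -1 = -2, A[2][1] + B[1][1] = -4 + -3 = -7, A[2][2] + B[2][1] = 8 + 4 = 12) = -7 (attained at k = 1)
  C[2][2] = min over k of (A[2][0] + B[0][2] = -1 + -4 = -5, A[2][1] + B[1][2] = -4 + 2 = -2, A[2][2] + B[2][2] = 8 + -3 = 5) = -5 (attained at k = 0)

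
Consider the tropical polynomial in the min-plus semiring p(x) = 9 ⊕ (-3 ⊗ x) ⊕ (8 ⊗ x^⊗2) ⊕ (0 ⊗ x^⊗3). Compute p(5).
p(5) = 2

A tropical monomial a ⊗ x^⊗i evaluates to a + i · x. Evaluating each term at x = 5:
  Term 0 contributes 9 + 0 · 5 = 9
  Term 1 contributes -3 + 1 · 5 = 2
  Term 2 contributes 8 + 2 · 5 = 18
  Term 3 contributes 0 + 3 · 5 = 15
p(5) = ⊕ of these = min[9, 2, 18, 15] = 2.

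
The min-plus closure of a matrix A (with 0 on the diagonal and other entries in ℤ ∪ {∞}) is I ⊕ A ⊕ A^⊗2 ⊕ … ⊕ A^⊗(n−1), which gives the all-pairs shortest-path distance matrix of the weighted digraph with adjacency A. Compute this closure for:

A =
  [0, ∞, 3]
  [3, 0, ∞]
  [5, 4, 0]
Closure =
  [0, 7, 3]
  [3, 0, 6]
  [5, 4, 0]

This is the Floyd-Warshall all-pairs shortest-path computation. For each intermediate vertex k = 0, 1, …, 2, update dist[i][j] ← min(dist[i][j], dist[i][k] + dist[k][j]). The final matrix gives, for each (i, j), the minimum total weight of any directed path from i to j (possibly empty when i = j).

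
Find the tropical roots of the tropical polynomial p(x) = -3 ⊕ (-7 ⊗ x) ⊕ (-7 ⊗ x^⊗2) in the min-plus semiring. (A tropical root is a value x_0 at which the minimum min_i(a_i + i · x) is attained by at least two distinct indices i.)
Roots: {0, 4}

Each tropical root is a break point of the lower envelope of the lines y = a_i + i · x (there are 3 lines, with slopes 0, 1, ..., 2). Only the lines that attain the minimum somewhere contribute to roots; other lines are dominated. Here the surviving (envelope) indices are i = 2, i = 1, i = 0.
Intersections between consecutive envelope lines give the roots: for adjacent envelope indices i < j the intersection is x = (a_i − a_j) / (j − i). Reading off the sorted break points: {0, 4}.
Verification: at each break x_0, at least two indices attain the minimum of min_i(a_i + i · x_0).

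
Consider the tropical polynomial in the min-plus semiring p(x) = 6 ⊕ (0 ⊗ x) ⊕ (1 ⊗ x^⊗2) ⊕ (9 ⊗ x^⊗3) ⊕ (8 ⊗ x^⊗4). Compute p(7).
p(7) = 6

A tropical monomial a ⊗ x^⊗i evaluates to a + i · x. Evaluating each term at x = 7:
  Term 0 contributes 6 + 0 · 7 = 6
  Term 1 contributes 0 + 1 · 7 = 7
  Term 2 contributes 1 + 2 · 7 = 15
  Term 3 contributes 9 + 3 · 7 = 30
  Term 4 contributes 8 + 4 · 7 = 36
p(7) = ⊕ of these = min[6, 7, 15, 30, 36] = 6.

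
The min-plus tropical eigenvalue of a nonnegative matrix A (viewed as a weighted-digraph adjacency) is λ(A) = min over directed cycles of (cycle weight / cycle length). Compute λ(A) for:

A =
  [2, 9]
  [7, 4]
λ(A) = 2

Enumerate directed cycles and compute their means (weight / length). Sample:
  cycle 0 → 0: weight = 2, length = 1, mean = 2/1 ≈ 2.000
  cycle 1 → 1: weight = 4, length = 1, mean = 4/1 ≈ 4.000
  cycle 0 → 1 → 0: weight = 16, length = 2, mean = 16/2 ≈ 8.000
  cycle 1 → 0 → 1: weight = 16, length = 2, mean = 16/2 ≈ 8.000
Minimum mean = 2.000, attained e.g. along the cycle 0 → 0 with weight 2 and length 1. So λ(A) = 2/1 = 2.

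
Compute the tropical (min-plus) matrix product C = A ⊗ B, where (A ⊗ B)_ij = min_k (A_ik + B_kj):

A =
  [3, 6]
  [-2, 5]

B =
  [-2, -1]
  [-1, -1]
A ⊗ B =
  [1, 2]
  [-4, -3]

Apply the min-plus product entry-by-entry:
  C[0][0] = min over k of (A[0][0] + B[0][0] = 3 + -2 = 1, A[0][1] + B[1][0] = 6 + -1 = 5) = 1 (attained at k = 0)
  C[0][1] = min over k of (A[0][0] + B[0][1] = 3 + -1 = 2, A[0][1] + B[1][1] = 6 + -1 = 5) = 2 (attained at k = 0)
  C[1][0] = min over k of (A[1][0] + B[0][0] = -2 + -2 = -4, A[1][1] + B[1][0] = 5 + -1 = 4) = -4 (attained at k = 0)
  C[1][1] = min over k of (A[1][0] + B[0][1] = -2 + -1 = -3, A[1][1] + B[1][1] = 5 + -1 = 4) = -3 (attained at k = 0)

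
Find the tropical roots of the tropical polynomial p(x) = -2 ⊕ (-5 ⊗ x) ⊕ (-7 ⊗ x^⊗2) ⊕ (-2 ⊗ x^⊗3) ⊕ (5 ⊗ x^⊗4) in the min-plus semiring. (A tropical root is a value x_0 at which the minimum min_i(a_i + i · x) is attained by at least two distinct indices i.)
Roots: {-7, -5, 2, 3}

Each tropical root is a break point of the lower envelope of the lines y = a_i + i · x (there are 5 lines, with slopes 0, 1, ..., 4). Only the lines that attain the minimum somewhere contribute to roots; other lines are dominated. Here the surviving (envelope) indices are i = 4, i = 3, i = 2, i = 1, i = 0.
Intersections between consecutive envelope lines give the roots: for adjacent envelope indices i < j the intersection is x = (a_i − a_j) / (j − i). Reading off the sorted break points: {-7, -5, 2, 3}.
Verification: at each break x_0, at least two indices attain the minimum of min_i(a_i + i · x_0).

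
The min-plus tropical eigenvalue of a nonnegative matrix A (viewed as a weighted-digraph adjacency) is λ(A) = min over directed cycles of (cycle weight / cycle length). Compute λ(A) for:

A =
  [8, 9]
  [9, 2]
λ(A) = 2

Enumerate directed cycles and compute their means (weight / length). Sample:
  cycle 0 → 0: weight = 8, length = 1, mean = 8/1 ≈ 8.000
  cycle 1 → 1: weight = 2, length = 1, mean = 2/1 ≈ 2.000
  cycle 0 → 1 → 0: weight = 18, length = 2, mean = 18/2 ≈ 9.000
  cycle 1 → 0 → 1: weight = 18, length = 2, mean = 18/2 ≈ 9.000
Minimum mean = 2.000, attained e.g. along the cycle 1 → 1 with weight 2 and length 1. So λ(A) = 2/1 = 2.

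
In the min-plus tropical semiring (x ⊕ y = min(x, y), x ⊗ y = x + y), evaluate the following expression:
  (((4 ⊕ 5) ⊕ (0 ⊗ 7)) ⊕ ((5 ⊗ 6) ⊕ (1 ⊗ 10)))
(((4 ⊕ 5) ⊕ (0 ⊗ 7)) ⊕ ((5 ⊗ 6) ⊕ (1 ⊗ 10))) = 4

Expand innermost to outermost. Recall ⊕ takes the minimum of its arguments and ⊗ takes their sum. Working out the expression (((4 ⊕ 5) ⊕ (0 ⊗ 7)) ⊕ ((5 ⊗ 6) ⊕ (1 ⊗ 10))) gives 4.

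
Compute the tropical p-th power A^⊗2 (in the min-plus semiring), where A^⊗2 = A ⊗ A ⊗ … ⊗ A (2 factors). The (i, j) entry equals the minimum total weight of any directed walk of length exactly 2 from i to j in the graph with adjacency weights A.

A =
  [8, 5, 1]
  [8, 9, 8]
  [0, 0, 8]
A^⊗2 =
  [1, 1, 9]
  [8, 8, 9]
  [8, 5, 1]

Each entry (A^⊗2)_ij equals the minimum over all length-2 walks i = v_0 → v_1 → … → v_2 = j of Σ_t A[v_t][v_{t+1}]. For example, for (i, j) = (0, 2) we minimise over 3 possible intermediate vertex sequences; the minimum is 9, attained along the walk 0 → 0 → 2.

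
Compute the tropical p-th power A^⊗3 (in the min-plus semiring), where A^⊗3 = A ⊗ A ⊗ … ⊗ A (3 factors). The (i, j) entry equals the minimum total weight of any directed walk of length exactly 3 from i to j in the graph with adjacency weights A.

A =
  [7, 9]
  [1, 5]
A^⊗3 =
  [15, 19]
  [11, 15]

Each entry (A^⊗3)_ij equals the minimum over all length-3 walks i = v_0 → v_1 → … → v_3 = j of Σ_t A[v_t][v_{t+1}]. For example, for (i, j) = (0, 1) we minimise over 4 possible intermediate vertex sequences; the minimum is 19, attained along the walk 0 → 1 → 0 → 1.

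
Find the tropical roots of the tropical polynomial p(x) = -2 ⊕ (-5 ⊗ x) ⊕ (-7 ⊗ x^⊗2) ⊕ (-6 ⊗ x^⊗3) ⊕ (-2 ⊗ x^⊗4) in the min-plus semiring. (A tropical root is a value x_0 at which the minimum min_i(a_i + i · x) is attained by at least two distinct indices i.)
Roots: {-4, -1, 2, 3}

Each tropical root is a break point of the lower envelope of the lines y = a_i + i · x (there are 5 lines, with slopes 0, 1, ..., 4). Only the lines that attain the minimum somewhere contribute to roots; other lines are dominated. Here the surviving (envelope) indices are i = 4, i = 3, i = 2, i = 1, i = 0.
Intersections between consecutive envelope lines give the roots: for adjacent envelope indices i < j the intersection is x = (a_i − a_j) / (j − i). Reading off the sorted break points: {-4, -1, 2, 3}.
Verification: at each break x_0, at least two indices attain the minimum of min_i(a_i + i · x_0).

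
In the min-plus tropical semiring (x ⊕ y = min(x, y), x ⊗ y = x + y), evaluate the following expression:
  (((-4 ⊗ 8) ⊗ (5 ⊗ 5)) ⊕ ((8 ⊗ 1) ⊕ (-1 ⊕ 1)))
(((-4 ⊗ 8) ⊗ (5 ⊗ 5)) ⊕ ((8 ⊗ 1) ⊕ (-1 ⊕ 1))) = -1

Expand innermost to outermost. Recall ⊕ takes the minimum of its arguments and ⊗ takes their sum. Working out the expression (((-4 ⊗ 8) ⊗ (5 ⊗ 5)) ⊕ ((8 ⊗ 1) ⊕ (-1 ⊕ 1))) gives -1.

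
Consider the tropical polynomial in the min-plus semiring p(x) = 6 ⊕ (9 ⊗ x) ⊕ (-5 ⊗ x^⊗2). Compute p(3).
p(3) = 1

A tropical monomial a ⊗ x^⊗i evaluates to a + i · x. Evaluating each term at x = 3:
  Term 0 contributes 6 + 0 · 3 = 6
  Term 1 contributes 9 + 1 · 3 = 12
  Term 2 contributes -5 + 2 · 3 = 1
p(3) = ⊕ of these = min[6, 12, 1] = 1.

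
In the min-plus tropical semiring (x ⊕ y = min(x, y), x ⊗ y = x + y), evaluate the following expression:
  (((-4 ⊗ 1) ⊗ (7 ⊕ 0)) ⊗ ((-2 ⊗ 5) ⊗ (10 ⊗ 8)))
(((-4 ⊗ 1) ⊗ (7 ⊕ 0)) ⊗ ((-2 ⊗ 5) ⊗ (10 ⊗ 8))) = 18

Expand innermost to outermost. Recall ⊕ takes the minimum of its arguments and ⊗ takes their sum. Working out the expression (((-4 ⊗ 1) ⊗ (7 ⊕ 0)) ⊗ ((-2 ⊗ 5) ⊗ (10 ⊗ 8))) gives 18.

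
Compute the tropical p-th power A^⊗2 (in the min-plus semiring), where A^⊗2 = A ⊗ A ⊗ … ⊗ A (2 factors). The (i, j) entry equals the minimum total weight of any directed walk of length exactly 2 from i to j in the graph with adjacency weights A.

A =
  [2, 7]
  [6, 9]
A^⊗2 =
  [4, 9]
  [8, 13]

Each entry (A^⊗2)_ij equals the minimum over all length-2 walks i = v_0 → v_1 → … → v_2 = j of Σ_t A[v_t][v_{t+1}]. For example, for (i, j) = (0, 1) we minimise over 2 possible intermediate vertex sequences; the minimum is 9, attained along the walk 0 → 0 → 1.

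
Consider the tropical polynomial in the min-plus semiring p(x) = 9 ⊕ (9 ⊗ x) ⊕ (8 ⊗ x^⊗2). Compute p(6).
p(6) = 9

A tropical monomial a ⊗ x^⊗i evaluates to a + i · x. Evaluating each term at x = 6:
  Term 0 contributes 9 + 0 · 6 = 9
  Term 1 contributes 9 + 1 · 6 = 15
  Term 2 contributes 8 + 2 · 6 = 20
p(6) = ⊕ of these = min[9, 15, 20] = 9.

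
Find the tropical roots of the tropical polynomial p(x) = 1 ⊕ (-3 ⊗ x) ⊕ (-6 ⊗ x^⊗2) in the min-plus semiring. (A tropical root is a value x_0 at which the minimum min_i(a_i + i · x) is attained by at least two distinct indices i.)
Roots: {3, 4}

Each tropical root is a break point of the lower envelope of the lines y = a_i + i · x (there are 3 lines, with slopes 0, 1, ..., 2). Only the lines that attain the minimum somewhere contribute to roots; other lines are dominated. Here the surviving (envelope) indices are i = 2, i = 1, i = 0.
Intersections between consecutive envelope lines give the roots: for adjacent envelope indices i < j the intersection is x = (a_i − a_j) / (j − i). Reading off the sorted break points: {3, 4}.
Verification: at each break x_0, at least two indices attain the minimum of min_i(a_i + i · x_0).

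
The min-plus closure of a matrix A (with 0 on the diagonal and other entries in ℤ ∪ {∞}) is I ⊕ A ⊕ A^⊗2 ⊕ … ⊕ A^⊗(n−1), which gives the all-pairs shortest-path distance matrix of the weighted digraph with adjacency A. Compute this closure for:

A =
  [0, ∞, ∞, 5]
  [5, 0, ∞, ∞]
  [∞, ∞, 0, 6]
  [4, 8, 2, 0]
Closure =
  [0, 13, 7, 5]
  [5, 0, 12, 10]
  [10, 14, 0, 6]
  [4, 8, 2, 0]

This is the Floyd-Warshall all-pairs shortest-path computation. For each intermediate vertex k = 0, 1, …, 3, update dist[i][j] ← min(dist[i][j], dist[i][k] + dist[k][j]). The final matrix gives, for each (i, j), the minimum total weight of any directed path from i to j (possibly empty when i = j).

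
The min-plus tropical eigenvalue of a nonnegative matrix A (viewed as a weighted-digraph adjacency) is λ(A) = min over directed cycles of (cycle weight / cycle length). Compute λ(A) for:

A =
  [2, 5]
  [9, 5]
λ(A) = 2

Enumerate directed cycles and compute their means (weight / length). Sample:
  cycle 0 → 0: weight = 2, length = 1, mean = 2/1 ≈ 2.000
  cycle 1 → 1: weight = 5, length = 1, mean = 5/1 ≈ 5.000
  cycle 0 → 1 → 0: weight = 14, length = 2, mean = 14/2 ≈ 7.000
  cycle 1 → 0 → 1: weight = 14, length = 2, mean = 14/2 ≈ 7.000
Minimum mean = 2.000, attained e.g. along the cycle 0 → 0 with weight 2 and length 1. So λ(A) = 2/1 = 2.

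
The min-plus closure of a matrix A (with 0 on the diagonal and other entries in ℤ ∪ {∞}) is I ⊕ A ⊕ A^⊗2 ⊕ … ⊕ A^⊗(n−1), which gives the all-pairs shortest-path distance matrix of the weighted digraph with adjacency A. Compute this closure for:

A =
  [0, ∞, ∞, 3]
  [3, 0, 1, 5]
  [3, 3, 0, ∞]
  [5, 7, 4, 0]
Closure =
  [0, 10, 7, 3]
  [3, 0, 1, 5]
  [3, 3, 0, 6]
  [5, 7, 4, 0]

This is the Floyd-Warshall all-pairs shortest-path computation. For each intermediate vertex k = 0, 1, …, 3, update dist[i][j] ← min(dist[i][j], dist[i][k] + dist[k][j]). The final matrix gives, for each (i, j), the minimum total weight of any directed path from i to j (possibly empty when i = j).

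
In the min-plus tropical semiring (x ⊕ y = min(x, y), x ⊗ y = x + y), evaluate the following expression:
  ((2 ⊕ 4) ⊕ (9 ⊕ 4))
((2 ⊕ 4) ⊕ (9 ⊕ 4)) = 2

Expand innermost to outermost. Recall ⊕ takes the minimum of its arguments and ⊗ takes their sum. Working out the expression ((2 ⊕ 4) ⊕ (9 ⊕ 4)) gives 2.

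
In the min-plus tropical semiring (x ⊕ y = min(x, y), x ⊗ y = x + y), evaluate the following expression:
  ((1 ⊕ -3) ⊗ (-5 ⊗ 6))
((1 ⊕ -3) ⊗ (-5 ⊗ 6)) = -2

Expand innermost to outermost. Recall ⊕ takes the minimum of its arguments and ⊗ takes their sum. Working out the expression ((1 ⊕ -3) ⊗ (-5 ⊗ 6)) gives -2.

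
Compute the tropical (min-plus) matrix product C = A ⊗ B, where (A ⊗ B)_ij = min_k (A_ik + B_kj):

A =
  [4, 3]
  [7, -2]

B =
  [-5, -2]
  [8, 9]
A ⊗ B =
  [-1, 2]
  [2, 5]

Apply the min-plus product entry-by-entry:
  C[0][0] = min over k of (A[0][0] + B[0][0] = 4 + -5 = -1, A[0][1] + B[1][0] = 3 + 8 = 11) = -1 (attained at k = 0)
  C[0][1] = min over k of (A[0][0] + B[0][1] = 4 + -2 = 2, A[0][1] + B[1][1] = 3 + 9 = 12) = 2 (attained at k = 0)
  C[1][0] = min over k of (A[1][0] + B[0][0] = 7 + -5 = 2, A[1][1] + B[1][0] = -2 + 8 = 6) = 2 (attained at k = 0)
  C[1][1] = min over k of (A[1][0] + B[0][1] = 7 + -2 = 5, A[1][1] + B[1][1] = -2 + 9 = 7) = 5 (attained at k = 0)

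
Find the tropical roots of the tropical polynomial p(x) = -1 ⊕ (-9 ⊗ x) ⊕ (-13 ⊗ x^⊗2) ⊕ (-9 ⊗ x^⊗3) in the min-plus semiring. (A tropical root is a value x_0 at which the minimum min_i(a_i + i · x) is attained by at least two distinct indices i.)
Roots: {-4, 4, 8}

Each tropical root is a break point of the lower envelope of the lines y = a_i + i · x (there are 4 lines, with slopes 0, 1, ..., 3). Only the lines that attain the minimum somewhere contribute to roots; other lines are dominated. Here the surviving (envelope) indices are i = 3, i = 2, i = 1, i = 0.
Intersections between consecutive envelope lines give the roots: for adjacent envelope indices i < j the intersection is x = (a_i − a_j) / (j − i). Reading off the sorted break points: {-4, 4, 8}.
Verification: at each break x_0, at least two indices attain the minimum of min_i(a_i + i · x_0).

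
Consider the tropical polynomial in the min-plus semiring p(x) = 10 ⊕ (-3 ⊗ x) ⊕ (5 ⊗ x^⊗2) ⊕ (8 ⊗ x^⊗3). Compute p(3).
p(3) = 0

A tropical monomial a ⊗ x^⊗i evaluates to a + i · x. Evaluating each term at x = 3:
  Term 0 contributes 10 + 0 · 3 = 10
  Term 1 contributes -3 + 1 · 3 = 0
  Term 2 contributes 5 + 2 · 3 = 11
  Term 3 contributes 8 + 3 · 3 = 17
p(3) = ⊕ of these = min[10, 0, 11, 17] = 0.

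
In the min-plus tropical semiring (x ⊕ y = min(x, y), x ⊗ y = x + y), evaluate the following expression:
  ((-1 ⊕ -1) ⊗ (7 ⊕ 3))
((-1 ⊕ -1) ⊗ (7 ⊕ 3)) = 2

Expand innermost to outermost. Recall ⊕ takes the minimum of its arguments and ⊗ takes their sum. Working out the expression ((-1 ⊕ -1) ⊗ (7 ⊕ 3)) gives 2.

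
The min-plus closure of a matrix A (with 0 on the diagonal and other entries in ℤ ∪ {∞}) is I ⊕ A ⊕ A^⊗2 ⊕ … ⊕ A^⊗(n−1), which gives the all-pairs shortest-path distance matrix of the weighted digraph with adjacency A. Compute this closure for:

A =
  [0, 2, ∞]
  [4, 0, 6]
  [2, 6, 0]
Closure =
  [0, 2, 8]
  [4, 0, 6]
  [2, 4, 0]

This is the Floyd-Warshall all-pairs shortest-path computation. For each intermediate vertex k = 0, 1, …, 2, update dist[i][j] ← min(dist[i][j], dist[i][k] + dist[k][j]). The final matrix gives, for each (i, j), the minimum total weight of any directed path from i to j (possibly empty when i = j).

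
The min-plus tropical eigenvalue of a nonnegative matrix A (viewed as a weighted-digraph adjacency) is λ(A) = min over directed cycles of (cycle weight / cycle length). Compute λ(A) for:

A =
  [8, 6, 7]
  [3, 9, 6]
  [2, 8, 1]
λ(A) = 1

Enumerate directed cycles and compute their means (weight / length). Sample:
  cycle 0 → 0: weight = 8, length = 1, mean = 8/1 ≈ 8.000
  cycle 1 → 1: weight = 9, length = 1, mean = 9/1 ≈ 9.000
  cycle 2 → 2: weight = 1, length = 1, mean = 1/1 ≈ 1.000
  cycle 0 → 1 → 0: weight = 9, length = 2, mean = 9/2 ≈ 4.500
  cycle 0 → 2 → 0: weight = 9, length = 2, mean = 9/2 ≈ 4.500
  cycle 1 → 0 → 1: weight = 9, length = 2, mean = 9/2 ≈ 4.500
Minimum mean = 1.000, attained e.g. along the cycle 2 → 2 with weight 1 and length 1. So λ(A) = 1/1 = 1.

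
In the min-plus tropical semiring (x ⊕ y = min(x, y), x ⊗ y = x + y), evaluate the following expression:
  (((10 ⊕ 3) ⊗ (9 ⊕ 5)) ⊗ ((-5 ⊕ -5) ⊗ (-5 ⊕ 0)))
(((10 ⊕ 3) ⊗ (9 ⊕ 5)) ⊗ ((-5 ⊕ -5) ⊗ (-5 ⊕ 0))) = -2

Expand innermost to outermost. Recall ⊕ takes the minimum of its arguments and ⊗ takes their sum. Working out the expression (((10 ⊕ 3) ⊗ (9 ⊕ 5)) ⊗ ((-5 ⊕ -5) ⊗ (-5 ⊕ 0))) gives -2.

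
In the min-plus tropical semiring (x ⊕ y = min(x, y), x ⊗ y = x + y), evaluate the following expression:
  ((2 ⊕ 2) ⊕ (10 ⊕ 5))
((2 ⊕ 2) ⊕ (10 ⊕ 5)) = 2

Expand innermost to outermost. Recall ⊕ takes the minimum of its arguments and ⊗ takes their sum. Working out the expression ((2 ⊕ 2) ⊕ (10 ⊕ 5)) gives 2.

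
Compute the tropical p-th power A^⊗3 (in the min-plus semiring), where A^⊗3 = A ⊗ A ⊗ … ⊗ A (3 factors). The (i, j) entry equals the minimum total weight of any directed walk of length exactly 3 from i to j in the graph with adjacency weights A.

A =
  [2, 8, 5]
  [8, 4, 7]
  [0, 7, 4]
A^⊗3 =
  [6, 12, 9]
  [9, 12, 12]
  [4, 10, 7]

Each entry (A^⊗3)_ij equals the minimum over all length-3 walks i = v_0 → v_1 → … → v_3 = j of Σ_t A[v_t][v_{t+1}]. For example, for (i, j) = (0, 2) we minimise over 9 possible intermediate vertex sequences; the minimum is 9, attained along the walk 0 → 0 → 0 → 2.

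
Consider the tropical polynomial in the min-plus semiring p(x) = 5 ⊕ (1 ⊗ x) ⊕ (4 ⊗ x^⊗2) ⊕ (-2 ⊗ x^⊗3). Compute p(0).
p(0) = -2

A tropical monomial a ⊗ x^⊗i evaluates to a + i · x. Evaluating each term at x = 0:
  Term 0 contributes 5 + 0 · 0 = 5
  Term 1 contributes 1 + 1 · 0 = 1
  Term 2 contributes 4 + 2 · 0 = 4
  Term 3 contributes -2 + 3 · 0 = -2
p(0) = ⊕ of these = min[5, 1, 4, -2] = -2.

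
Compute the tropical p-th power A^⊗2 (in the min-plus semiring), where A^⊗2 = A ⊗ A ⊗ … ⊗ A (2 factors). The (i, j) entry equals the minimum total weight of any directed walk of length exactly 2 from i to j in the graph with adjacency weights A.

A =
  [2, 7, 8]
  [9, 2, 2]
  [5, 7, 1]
A^⊗2 =
  [4, 9, 9]
  [7, 4, 3]
  [6, 8, 2]

Each entry (A^⊗2)_ij equals the minimum over all length-2 walks i = v_0 → v_1 → … → v_2 = j of Σ_t A[v_t][v_{t+1}]. For example, for (i, j) = (0, 2) we minimise over 3 possible intermediate vertex sequences; the minimum is 9, attained along the walk 0 → 1 → 2.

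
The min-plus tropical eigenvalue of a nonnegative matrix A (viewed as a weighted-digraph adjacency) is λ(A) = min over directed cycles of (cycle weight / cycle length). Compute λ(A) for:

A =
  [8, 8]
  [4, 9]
λ(A) = 6

Enumerate directed cycles and compute their means (weight / length). Sample:
  cycle 0 → 0: weight = 8, length = 1, mean = 8/1 ≈ 8.000
  cycle 1 → 1: weight = 9, length = 1, mean = 9/1 ≈ 9.000
  cycle 0 → 1 → 0: weight = 12, length = 2, mean = 12/2 ≈ 6.000
  cycle 1 → 0 → 1: weight = 12, length = 2, mean = 12/2 ≈ 6.000
Minimum mean = 6.000, attained e.g. along the cycle 0 → 1 → 0 with weight 12 and length 2. So λ(A) = 12/2 = 6.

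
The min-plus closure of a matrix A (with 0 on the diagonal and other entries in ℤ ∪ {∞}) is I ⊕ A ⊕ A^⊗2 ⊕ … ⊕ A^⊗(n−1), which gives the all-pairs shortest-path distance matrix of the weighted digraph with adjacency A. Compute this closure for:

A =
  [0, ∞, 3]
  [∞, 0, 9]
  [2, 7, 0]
Closure =
  [0, 10, 3]
  [11, 0, 9]
  [2, 7, 0]

This is the Floyd-Warshall all-pairs shortest-path computation. For each intermediate vertex k = 0, 1, …, 2, update dist[i][j] ← min(dist[i][j], dist[i][k] + dist[k][j]). The final matrix gives, for each (i, j), the minimum total weight of any directed path from i to j (possibly empty when i = j).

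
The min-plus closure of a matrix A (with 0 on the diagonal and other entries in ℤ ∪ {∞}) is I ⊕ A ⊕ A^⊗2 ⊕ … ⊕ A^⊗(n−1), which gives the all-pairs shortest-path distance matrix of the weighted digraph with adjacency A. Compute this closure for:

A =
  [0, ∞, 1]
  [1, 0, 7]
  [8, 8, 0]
Closure =
  [0, 9, 1]
  [1, 0, 2]
  [8, 8, 0]

This is the Floyd-Warshall all-pairs shortest-path computation. For each intermediate vertex k = 0, 1, …, 2, update dist[i][j] ← min(dist[i][j], dist[i][k] + dist[k][j]). The final matrix gives, for each (i, j), the minimum total weight of any directed path from i to j (possibly empty when i = j).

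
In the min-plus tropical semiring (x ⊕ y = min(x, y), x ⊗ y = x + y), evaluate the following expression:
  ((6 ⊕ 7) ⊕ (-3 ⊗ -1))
((6 ⊕ 7) ⊕ (-3 ⊗ -1)) = -4

Expand innermost to outermost. Recall ⊕ takes the minimum of its arguments and ⊗ takes their sum. Working out the expression ((6 ⊕ 7) ⊕ (-3 ⊗ -1)) gives -4.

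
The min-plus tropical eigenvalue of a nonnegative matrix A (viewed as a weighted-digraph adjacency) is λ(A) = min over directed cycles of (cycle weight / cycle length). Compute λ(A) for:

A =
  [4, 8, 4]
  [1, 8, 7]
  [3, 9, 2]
λ(A) = 2

Enumerate directed cycles and compute their means (weight / length). Sample:
  cycle 0 → 0: weight = 4, length = 1, mean = 4/1 ≈ 4.000
  cycle 1 → 1: weight = 8, length = 1, mean = 8/1 ≈ 8.000
  cycle 2 → 2: weight = 2, length = 1, mean = 2/1 ≈ 2.000
  cycle 0 → 1 → 0: weight = 9, length = 2, mean = 9/2 ≈ 4.500
  cycle 0 → 2 → 0: weight = 7, length = 2, mean = 7/2 ≈ 3.500
  cycle 1 → 0 → 1: weight = 9, length = 2, mean = 9/2 ≈ 4.500
Minimum mean = 2.000, attained e.g. along the cycle 2 → 2 with weight 2 and length 1. So λ(A) = 2/1 = 2.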